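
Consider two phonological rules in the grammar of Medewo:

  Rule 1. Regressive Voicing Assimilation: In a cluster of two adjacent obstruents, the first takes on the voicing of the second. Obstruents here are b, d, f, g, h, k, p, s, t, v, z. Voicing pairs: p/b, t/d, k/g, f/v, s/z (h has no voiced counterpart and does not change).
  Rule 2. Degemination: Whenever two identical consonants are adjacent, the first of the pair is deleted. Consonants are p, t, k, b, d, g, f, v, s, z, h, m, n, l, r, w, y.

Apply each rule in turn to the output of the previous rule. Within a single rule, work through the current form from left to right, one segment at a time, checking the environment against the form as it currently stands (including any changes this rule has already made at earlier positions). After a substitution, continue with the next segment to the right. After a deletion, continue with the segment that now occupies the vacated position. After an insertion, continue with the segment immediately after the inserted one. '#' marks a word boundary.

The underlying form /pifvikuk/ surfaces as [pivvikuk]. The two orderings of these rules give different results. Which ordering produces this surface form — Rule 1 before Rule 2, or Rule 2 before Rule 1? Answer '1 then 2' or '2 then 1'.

Order 1 then 2:
  1 Regressive Voicing Assimilation: [pifvikuk] → [pivvikuk]
  2 Degemination: [pivvikuk] → [pivikuk]
  result: [pivikuk]
Order 2 then 1:
  2 Degemination: no change — [pifvikuk]
  1 Regressive Voicing Assimilation: [pifvikuk] → [pivvikuk]
  result: [pivvikuk]

2 then 1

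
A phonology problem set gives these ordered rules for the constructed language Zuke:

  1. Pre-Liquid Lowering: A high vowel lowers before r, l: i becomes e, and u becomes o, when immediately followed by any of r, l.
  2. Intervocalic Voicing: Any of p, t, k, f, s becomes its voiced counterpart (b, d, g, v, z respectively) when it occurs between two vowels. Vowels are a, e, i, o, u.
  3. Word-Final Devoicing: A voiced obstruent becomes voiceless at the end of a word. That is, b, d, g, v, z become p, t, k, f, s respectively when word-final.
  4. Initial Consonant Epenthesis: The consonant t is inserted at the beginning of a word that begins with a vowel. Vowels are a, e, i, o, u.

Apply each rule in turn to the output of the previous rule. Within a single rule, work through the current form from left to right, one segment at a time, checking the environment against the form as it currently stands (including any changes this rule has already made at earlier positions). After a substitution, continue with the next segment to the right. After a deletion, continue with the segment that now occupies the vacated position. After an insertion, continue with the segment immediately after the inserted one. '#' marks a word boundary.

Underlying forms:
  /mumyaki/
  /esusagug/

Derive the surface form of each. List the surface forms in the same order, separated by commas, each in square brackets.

/mumyaki/:
  1 Pre-Liquid Lowering: no change — [mumyaki]
  2 Intervocalic Voicing: [mumyaki] → [mumyagi]
  3 Word-Final Devoicing: no change — [mumyagi]
  4 Initial Consonant Epenthesis: no change — [mumyagi]
/esusagug/:
  1 Pre-Liquid Lowering: no change — [esusagug]
  2 Intervocalic Voicing: [esusagug] → [ezuzagug]
  3 Word-Final Devoicing: [ezuzagug] → [ezuzaguk]
  4 Initial Consonant Epenthesis: [ezuzaguk] → [tezuzaguk]

[mumyagi], [tezuzaguk]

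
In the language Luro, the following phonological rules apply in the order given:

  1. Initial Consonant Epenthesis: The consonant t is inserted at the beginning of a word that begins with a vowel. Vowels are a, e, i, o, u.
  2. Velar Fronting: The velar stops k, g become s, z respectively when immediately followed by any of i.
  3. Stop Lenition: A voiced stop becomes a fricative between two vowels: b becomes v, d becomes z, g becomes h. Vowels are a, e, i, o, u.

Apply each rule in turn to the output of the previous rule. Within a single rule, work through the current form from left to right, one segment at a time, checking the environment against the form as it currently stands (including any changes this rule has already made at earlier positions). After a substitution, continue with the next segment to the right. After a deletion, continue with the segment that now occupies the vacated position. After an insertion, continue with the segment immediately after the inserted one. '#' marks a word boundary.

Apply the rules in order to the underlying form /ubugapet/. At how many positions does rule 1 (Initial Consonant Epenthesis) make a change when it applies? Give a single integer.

1

1 Initial Consonant Epenthesis: [ubugapet] → [tubugapet]
2 Velar Fronting: no change — [tubugapet]
3 Stop Lenition: [tubugapet] → [tuvuhapet]
Rule 1 changed 1 position(s).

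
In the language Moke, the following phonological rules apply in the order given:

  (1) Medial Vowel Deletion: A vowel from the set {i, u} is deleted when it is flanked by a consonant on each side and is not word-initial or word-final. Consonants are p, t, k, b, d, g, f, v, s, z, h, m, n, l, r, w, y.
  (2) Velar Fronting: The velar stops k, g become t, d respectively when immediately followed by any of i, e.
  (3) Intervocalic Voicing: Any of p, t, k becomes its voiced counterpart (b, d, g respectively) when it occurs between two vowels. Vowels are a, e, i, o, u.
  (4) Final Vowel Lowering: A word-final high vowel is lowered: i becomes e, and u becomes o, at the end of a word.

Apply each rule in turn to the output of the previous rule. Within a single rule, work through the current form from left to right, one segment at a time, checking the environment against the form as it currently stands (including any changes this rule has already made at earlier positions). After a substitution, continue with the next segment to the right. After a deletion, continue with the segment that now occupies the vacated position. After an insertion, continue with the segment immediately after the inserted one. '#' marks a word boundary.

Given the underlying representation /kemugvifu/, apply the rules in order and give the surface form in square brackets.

(1) Medial Vowel Deletion: [kemugvifu] → [kemgvfu]
(2) Velar Fronting: [kemgvfu] → [temgvfu]
(3) Intervocalic Voicing: no change — [temgvfu]
(4) Final Vowel Lowering: [temgvfu] → [temgvfo]

[temgvfo]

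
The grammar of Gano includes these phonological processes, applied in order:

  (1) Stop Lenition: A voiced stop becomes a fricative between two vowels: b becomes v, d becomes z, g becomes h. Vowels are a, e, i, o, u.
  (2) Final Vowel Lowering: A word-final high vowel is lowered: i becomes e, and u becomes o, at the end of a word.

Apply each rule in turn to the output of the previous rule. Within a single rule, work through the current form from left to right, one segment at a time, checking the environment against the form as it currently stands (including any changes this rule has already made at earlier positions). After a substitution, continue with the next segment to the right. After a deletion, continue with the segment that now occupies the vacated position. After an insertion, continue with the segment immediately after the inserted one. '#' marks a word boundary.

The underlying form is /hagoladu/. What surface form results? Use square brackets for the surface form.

[haholazo]

(1) Stop Lenition: [hagoladu] → [haholazu]
(2) Final Vowel Lowering: [haholazu] → [haholazo]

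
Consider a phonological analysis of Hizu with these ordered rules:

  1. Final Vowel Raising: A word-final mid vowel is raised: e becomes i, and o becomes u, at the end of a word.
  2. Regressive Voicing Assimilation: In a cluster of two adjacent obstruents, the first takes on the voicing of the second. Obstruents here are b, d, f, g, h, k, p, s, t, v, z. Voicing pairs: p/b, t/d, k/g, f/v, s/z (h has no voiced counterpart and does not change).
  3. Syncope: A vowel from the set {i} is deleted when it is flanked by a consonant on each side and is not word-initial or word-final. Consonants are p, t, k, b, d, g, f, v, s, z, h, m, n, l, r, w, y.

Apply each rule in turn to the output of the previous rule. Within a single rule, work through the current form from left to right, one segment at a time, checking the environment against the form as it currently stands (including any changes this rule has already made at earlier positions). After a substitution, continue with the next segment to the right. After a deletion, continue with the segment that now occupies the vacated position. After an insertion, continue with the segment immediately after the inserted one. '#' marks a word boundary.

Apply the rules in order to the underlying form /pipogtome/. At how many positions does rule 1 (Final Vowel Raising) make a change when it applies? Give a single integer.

1

1 Final Vowel Raising: [pipogtome] → [pipogtomi]
2 Regressive Voicing Assimilation: [pipogtomi] → [pipoktomi]
3 Syncope: [pipoktomi] → [ppoktomi]
Rule 1 changed 1 position(s).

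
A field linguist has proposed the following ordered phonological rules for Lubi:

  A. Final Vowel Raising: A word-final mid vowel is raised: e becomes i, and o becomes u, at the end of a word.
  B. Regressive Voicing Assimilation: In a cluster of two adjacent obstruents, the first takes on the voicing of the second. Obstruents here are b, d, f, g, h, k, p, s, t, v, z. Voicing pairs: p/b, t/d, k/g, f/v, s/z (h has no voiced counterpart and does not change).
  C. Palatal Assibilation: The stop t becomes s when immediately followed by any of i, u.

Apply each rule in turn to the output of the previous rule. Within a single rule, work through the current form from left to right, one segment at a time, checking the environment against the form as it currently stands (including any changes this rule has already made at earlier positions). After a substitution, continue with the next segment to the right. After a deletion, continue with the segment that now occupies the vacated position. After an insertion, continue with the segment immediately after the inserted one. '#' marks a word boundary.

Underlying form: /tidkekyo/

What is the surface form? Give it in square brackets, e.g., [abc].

A Final Vowel Raising: [tidkekyo] → [tidkekyu]
B Regressive Voicing Assimilation: [tidkekyu] → [titkekyu]
C Palatal Assibilation: [titkekyu] → [sitkekyu]

[sitkekyu]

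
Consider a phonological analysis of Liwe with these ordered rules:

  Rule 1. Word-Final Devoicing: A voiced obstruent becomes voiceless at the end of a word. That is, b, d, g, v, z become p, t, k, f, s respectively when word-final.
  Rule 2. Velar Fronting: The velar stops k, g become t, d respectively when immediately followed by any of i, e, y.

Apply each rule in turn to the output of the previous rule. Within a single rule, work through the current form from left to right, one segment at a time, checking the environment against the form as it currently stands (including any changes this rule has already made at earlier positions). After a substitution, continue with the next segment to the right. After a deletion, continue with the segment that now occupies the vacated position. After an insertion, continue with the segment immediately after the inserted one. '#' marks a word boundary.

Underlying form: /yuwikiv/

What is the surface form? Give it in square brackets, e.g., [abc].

Rule 1 Word-Final Devoicing: [yuwikiv] → [yuwikif]
Rule 2 Velar Fronting: [yuwikif] → [yuwitif]

[yuwitif]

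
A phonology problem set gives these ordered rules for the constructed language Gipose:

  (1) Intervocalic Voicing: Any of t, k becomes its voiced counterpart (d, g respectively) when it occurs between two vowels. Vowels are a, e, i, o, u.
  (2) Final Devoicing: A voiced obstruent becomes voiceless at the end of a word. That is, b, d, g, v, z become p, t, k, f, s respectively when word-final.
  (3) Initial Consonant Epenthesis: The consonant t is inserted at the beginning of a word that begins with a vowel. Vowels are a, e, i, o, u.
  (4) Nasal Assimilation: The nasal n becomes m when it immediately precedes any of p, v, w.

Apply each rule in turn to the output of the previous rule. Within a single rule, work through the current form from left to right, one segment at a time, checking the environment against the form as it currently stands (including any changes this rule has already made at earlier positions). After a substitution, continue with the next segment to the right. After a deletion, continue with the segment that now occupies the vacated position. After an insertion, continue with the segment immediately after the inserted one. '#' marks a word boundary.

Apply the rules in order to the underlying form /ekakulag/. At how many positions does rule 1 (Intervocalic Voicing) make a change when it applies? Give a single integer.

2

(1) Intervocalic Voicing: [ekakulag] → [egagulag]
(2) Final Devoicing: [egagulag] → [egagulak]
(3) Initial Consonant Epenthesis: [egagulak] → [tegagulak]
(4) Nasal Assimilation: no change — [tegagulak]
Rule 1 changed 2 position(s).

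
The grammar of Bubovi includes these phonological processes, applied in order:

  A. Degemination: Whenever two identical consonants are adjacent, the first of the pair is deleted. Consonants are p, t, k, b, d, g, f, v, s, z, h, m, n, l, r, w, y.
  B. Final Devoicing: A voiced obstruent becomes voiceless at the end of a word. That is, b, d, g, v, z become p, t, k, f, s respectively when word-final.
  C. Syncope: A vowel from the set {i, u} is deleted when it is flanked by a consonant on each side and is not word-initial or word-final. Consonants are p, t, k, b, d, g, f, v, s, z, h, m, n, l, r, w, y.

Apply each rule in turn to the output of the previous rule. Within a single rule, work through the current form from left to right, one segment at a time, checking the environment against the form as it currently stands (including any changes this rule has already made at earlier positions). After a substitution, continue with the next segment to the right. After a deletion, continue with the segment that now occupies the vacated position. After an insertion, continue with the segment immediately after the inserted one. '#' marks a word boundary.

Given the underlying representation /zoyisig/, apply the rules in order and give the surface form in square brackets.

A Degemination: no change — [zoyisig]
B Final Devoicing: [zoyisig] → [zoyisik]
C Syncope: [zoyisik] → [zoysk]

[zoysk]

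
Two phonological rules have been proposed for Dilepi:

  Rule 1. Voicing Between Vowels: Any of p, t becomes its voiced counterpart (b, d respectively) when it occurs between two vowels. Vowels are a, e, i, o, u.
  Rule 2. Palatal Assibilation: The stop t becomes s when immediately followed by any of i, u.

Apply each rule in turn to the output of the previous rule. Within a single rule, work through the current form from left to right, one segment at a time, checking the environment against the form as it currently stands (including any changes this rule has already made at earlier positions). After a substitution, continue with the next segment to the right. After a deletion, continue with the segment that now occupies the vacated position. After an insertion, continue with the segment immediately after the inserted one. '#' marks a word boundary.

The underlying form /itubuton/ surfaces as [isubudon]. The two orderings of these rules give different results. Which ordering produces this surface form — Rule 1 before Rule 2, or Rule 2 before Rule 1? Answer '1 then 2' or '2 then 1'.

Order 1 then 2:
  1 Voicing Between Vowels: [itubuton] → [idubudon]
  2 Palatal Assibilation: no change — [idubudon]
  result: [idubudon]
Order 2 then 1:
  2 Palatal Assibilation: [itubuton] → [isubuton]
  1 Voicing Between Vowels: [isubuton] → [isubudon]
  result: [isubudon]

2 then 1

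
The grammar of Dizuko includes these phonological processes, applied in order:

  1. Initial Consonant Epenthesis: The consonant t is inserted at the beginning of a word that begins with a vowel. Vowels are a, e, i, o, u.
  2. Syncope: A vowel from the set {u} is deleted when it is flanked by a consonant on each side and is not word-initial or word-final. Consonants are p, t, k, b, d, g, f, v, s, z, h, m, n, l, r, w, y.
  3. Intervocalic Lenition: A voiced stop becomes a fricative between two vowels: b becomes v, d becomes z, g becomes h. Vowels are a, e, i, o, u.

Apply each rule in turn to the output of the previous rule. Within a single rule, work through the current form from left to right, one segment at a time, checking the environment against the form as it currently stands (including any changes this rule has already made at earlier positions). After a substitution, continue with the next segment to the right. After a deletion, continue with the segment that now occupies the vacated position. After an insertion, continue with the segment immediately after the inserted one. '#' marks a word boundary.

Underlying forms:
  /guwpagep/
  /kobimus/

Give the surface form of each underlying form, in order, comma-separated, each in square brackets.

[gwpahep], [kovims]

/guwpagep/:
  1 Initial Consonant Epenthesis: no change — [guwpagep]
  2 Syncope: [guwpagep] → [gwpagep]
  3 Intervocalic Lenition: [gwpagep] → [gwpahep]
/kobimus/:
  1 Initial Consonant Epenthesis: no change — [kobimus]
  2 Syncope: [kobimus] → [kobims]
  3 Intervocalic Lenition: [kobims] → [kovims]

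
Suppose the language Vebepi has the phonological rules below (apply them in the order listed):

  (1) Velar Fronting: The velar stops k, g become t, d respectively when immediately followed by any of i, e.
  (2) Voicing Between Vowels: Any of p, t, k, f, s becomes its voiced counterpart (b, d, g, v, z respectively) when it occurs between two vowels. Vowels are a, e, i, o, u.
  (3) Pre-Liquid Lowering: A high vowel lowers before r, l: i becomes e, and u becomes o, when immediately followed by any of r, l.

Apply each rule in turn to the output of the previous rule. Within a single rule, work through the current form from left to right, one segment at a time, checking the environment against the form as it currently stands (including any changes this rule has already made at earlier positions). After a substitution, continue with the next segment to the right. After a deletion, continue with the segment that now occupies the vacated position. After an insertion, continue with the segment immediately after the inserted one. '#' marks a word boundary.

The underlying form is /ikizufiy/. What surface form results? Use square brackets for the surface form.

[idizuviy]

(1) Velar Fronting: [ikizufiy] → [itizufiy]
(2) Voicing Between Vowels: [itizufiy] → [idizuviy]
(3) Pre-Liquid Lowering: no change — [idizuviy]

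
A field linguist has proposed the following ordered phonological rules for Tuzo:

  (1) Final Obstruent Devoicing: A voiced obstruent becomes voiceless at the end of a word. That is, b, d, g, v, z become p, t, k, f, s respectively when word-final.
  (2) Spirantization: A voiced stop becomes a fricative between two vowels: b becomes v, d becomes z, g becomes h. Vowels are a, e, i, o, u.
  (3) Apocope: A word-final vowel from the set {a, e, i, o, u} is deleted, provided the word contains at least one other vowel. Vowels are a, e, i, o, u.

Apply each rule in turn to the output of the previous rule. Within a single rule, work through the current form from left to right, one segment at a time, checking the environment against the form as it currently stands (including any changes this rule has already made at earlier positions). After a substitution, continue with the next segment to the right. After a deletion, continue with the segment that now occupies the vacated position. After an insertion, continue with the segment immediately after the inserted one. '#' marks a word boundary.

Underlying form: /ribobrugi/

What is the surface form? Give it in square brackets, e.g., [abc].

(1) Final Obstruent Devoicing: no change — [ribobrugi]
(2) Spirantization: [ribobrugi] → [rivobruhi]
(3) Apocope: [rivobruhi] → [rivobruh]

[rivobruh]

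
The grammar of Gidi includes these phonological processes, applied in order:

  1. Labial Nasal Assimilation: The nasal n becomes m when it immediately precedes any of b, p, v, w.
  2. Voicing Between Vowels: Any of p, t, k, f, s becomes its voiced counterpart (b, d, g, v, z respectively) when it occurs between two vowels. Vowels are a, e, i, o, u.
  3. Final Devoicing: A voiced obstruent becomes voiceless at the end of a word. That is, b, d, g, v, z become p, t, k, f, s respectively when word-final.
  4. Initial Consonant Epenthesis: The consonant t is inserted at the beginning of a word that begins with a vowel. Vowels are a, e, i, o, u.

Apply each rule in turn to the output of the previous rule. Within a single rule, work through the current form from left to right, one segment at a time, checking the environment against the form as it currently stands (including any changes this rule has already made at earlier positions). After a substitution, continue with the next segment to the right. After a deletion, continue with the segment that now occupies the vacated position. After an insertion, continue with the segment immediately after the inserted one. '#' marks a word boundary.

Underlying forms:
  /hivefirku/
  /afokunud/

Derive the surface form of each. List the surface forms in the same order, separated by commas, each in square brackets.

[hivevirku], [tavogunut]

/hivefirku/:
  1 Labial Nasal Assimilation: no change — [hivefirku]
  2 Voicing Between Vowels: [hivefirku] → [hivevirku]
  3 Final Devoicing: no change — [hivevirku]
  4 Initial Consonant Epenthesis: no change — [hivevirku]
/afokunud/:
  1 Labial Nasal Assimilation: no change — [afokunud]
  2 Voicing Between Vowels: [afokunud] → [avogunud]
  3 Final Devoicing: [avogunud] → [avogunut]
  4 Initial Consonant Epenthesis: [avogunut] → [tavogunut]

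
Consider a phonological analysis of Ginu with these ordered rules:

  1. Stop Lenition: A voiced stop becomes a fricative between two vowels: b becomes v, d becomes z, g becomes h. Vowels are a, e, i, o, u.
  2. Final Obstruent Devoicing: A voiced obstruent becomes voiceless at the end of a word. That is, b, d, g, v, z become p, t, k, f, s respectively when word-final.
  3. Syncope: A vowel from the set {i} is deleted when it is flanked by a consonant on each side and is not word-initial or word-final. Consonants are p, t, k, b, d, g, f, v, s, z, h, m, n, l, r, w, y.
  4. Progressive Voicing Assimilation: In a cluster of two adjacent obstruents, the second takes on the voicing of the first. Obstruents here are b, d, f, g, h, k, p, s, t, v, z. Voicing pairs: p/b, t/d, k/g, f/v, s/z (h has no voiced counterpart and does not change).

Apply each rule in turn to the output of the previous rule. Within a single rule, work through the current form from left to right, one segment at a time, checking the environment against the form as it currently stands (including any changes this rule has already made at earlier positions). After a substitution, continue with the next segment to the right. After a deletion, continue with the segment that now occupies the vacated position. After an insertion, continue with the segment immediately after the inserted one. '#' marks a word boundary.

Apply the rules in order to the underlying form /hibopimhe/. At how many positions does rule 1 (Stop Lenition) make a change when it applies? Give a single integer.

1

1 Stop Lenition: [hibopimhe] → [hivopimhe]
2 Final Obstruent Devoicing: no change — [hivopimhe]
3 Syncope: [hivopimhe] → [hvopmhe]
4 Progressive Voicing Assimilation: [hvopmhe] → [hfopmhe]
Rule 1 changed 1 position(s).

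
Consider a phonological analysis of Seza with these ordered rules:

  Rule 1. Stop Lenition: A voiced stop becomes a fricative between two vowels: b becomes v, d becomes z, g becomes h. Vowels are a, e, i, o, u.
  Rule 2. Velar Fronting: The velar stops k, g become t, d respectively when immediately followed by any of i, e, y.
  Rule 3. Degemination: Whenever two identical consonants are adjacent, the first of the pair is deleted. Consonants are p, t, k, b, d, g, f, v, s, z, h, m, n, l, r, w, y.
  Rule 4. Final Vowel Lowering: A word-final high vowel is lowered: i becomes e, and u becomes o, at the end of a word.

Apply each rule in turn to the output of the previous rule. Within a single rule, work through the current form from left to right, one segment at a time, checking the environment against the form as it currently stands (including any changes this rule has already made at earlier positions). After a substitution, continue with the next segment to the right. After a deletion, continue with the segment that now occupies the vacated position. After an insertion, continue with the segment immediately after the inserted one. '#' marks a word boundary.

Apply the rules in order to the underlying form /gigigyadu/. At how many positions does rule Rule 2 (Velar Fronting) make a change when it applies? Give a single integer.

2

Rule 1 Stop Lenition: [gigigyadu] → [gihigyazu]
Rule 2 Velar Fronting: [gihigyazu] → [dihidyazu]
Rule 3 Degemination: no change — [dihidyazu]
Rule 4 Final Vowel Lowering: [dihidyazu] → [dihidyazo]
Rule Rule 2 changed 2 position(s).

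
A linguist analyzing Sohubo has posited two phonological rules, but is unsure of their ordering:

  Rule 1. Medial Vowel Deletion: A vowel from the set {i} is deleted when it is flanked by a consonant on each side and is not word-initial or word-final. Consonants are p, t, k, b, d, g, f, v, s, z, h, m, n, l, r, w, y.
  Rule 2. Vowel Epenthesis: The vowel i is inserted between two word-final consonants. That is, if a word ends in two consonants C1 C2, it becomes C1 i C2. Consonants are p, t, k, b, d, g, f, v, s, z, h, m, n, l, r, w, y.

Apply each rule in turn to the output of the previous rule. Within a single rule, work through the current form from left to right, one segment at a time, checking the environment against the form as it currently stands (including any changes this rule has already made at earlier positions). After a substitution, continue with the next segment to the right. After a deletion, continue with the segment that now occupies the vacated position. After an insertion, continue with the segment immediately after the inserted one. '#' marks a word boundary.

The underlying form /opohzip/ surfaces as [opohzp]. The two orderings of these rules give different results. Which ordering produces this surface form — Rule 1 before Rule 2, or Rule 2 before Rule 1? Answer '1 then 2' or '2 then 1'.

2 then 1

Order 1 then 2:
  1 Medial Vowel Deletion: [opohzip] → [opohzp]
  2 Vowel Epenthesis: [opohzp] → [opohzip]
  result: [opohzip]
Order 2 then 1:
  2 Vowel Epenthesis: no change — [opohzip]
  1 Medial Vowel Deletion: [opohzip] → [opohzp]
  result: [opohzp]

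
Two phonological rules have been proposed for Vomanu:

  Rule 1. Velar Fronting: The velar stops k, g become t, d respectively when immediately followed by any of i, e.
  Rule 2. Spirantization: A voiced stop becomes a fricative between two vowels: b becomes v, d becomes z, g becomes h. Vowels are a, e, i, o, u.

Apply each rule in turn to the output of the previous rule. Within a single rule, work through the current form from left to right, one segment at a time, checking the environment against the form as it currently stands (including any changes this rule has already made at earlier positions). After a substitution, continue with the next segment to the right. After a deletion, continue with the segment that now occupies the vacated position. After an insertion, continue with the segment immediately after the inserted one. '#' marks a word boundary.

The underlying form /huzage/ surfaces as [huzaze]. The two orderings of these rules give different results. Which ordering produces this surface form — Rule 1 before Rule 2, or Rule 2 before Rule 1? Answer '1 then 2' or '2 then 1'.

1 then 2

Order 1 then 2:
  1 Velar Fronting: [huzage] → [huzade]
  2 Spirantization: [huzade] → [huzaze]
  result: [huzaze]
Order 2 then 1:
  2 Spirantization: [huzage] → [huzahe]
  1 Velar Fronting: no change — [huzahe]
  result: [huzahe]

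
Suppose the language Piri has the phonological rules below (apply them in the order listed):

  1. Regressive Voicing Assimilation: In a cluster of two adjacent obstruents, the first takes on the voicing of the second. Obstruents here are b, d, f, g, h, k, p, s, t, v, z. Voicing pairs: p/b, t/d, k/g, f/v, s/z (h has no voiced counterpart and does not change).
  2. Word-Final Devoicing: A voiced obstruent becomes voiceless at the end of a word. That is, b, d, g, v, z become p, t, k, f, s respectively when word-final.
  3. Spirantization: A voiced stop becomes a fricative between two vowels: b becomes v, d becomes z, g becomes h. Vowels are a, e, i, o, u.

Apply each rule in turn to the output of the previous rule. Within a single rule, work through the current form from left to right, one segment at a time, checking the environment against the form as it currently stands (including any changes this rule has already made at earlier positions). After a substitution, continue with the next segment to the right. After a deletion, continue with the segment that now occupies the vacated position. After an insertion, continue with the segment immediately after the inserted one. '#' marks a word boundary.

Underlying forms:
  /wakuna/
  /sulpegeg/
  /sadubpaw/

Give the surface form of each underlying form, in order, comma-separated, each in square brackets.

[wakuna], [sulpehek], [sazuppaw]

/wakuna/:
  1 Regressive Voicing Assimilation: no change — [wakuna]
  2 Word-Final Devoicing: no change — [wakuna]
  3 Spirantization: no change — [wakuna]
/sulpegeg/:
  1 Regressive Voicing Assimilation: no change — [sulpegeg]
  2 Word-Final Devoicing: [sulpegeg] → [sulpegek]
  3 Spirantization: [sulpegek] → [sulpehek]
/sadubpaw/:
  1 Regressive Voicing Assimilation: [sadubpaw] → [saduppaw]
  2 Word-Final Devoicing: no change — [saduppaw]
  3 Spirantization: [saduppaw] → [sazuppaw]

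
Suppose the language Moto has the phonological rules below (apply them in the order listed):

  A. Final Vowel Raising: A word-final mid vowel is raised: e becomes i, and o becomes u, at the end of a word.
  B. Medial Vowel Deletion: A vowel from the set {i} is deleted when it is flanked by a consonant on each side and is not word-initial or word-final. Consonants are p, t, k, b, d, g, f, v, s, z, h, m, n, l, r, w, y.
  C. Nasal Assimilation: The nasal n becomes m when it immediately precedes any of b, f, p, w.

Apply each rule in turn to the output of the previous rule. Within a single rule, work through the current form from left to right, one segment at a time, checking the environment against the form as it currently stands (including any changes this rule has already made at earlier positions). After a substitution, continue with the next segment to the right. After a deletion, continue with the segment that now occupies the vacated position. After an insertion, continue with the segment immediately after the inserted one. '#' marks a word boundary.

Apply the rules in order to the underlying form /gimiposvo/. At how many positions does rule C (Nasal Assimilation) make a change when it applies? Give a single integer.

A Final Vowel Raising: [gimiposvo] → [gimiposvu]
B Medial Vowel Deletion: [gimiposvu] → [gmposvu]
C Nasal Assimilation: no change — [gmposvu]
Rule C changed 0 position(s).

0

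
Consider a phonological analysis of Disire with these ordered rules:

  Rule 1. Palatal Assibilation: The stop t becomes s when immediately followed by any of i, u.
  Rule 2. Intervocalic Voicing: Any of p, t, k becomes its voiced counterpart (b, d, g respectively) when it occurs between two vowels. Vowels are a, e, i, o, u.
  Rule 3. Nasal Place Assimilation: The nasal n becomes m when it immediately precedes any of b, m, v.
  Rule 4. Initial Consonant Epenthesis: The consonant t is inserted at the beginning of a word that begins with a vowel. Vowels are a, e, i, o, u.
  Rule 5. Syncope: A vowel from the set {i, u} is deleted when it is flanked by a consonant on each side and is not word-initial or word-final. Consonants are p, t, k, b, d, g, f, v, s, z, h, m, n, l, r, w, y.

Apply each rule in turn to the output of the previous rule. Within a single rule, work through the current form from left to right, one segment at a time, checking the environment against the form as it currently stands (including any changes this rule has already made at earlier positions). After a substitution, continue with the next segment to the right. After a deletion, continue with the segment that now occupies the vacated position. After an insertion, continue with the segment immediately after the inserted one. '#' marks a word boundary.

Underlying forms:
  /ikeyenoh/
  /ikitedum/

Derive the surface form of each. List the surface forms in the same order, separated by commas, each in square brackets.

[tgeyenoh], [tgdedm]

/ikeyenoh/:
  Rule 1 Palatal Assibilation: no change — [ikeyenoh]
  Rule 2 Intervocalic Voicing: [ikeyenoh] → [igeyenoh]
  Rule 3 Nasal Place Assimilation: no change — [igeyenoh]
  Rule 4 Initial Consonant Epenthesis: [igeyenoh] → [tigeyenoh]
  Rule 5 Syncope: [tigeyenoh] → [tgeyenoh]
/ikitedum/:
  Rule 1 Palatal Assibilation: no change — [ikitedum]
  Rule 2 Intervocalic Voicing: [ikitedum] → [igidedum]
  Rule 3 Nasal Place Assimilation: no change — [igidedum]
  Rule 4 Initial Consonant Epenthesis: [igidedum] → [tigidedum]
  Rule 5 Syncope: [tigidedum] → [tgdedm]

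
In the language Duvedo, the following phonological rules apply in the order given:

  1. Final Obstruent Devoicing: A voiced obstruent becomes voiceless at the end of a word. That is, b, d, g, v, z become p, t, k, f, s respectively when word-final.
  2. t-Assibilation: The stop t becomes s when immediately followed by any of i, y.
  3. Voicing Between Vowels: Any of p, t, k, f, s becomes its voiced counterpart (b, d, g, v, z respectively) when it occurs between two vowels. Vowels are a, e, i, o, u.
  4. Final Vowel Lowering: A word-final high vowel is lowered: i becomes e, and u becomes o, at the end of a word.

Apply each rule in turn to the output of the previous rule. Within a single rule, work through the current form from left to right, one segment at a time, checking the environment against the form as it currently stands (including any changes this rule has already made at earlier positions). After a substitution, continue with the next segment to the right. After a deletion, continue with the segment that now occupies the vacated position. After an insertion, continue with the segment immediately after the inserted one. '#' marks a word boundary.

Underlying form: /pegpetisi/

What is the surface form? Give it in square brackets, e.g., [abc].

[pegpezize]

1 Final Obstruent Devoicing: no change — [pegpetisi]
2 t-Assibilation: [pegpetisi] → [pegpesisi]
3 Voicing Between Vowels: [pegpesisi] → [pegpezizi]
4 Final Vowel Lowering: [pegpezizi] → [pegpezize]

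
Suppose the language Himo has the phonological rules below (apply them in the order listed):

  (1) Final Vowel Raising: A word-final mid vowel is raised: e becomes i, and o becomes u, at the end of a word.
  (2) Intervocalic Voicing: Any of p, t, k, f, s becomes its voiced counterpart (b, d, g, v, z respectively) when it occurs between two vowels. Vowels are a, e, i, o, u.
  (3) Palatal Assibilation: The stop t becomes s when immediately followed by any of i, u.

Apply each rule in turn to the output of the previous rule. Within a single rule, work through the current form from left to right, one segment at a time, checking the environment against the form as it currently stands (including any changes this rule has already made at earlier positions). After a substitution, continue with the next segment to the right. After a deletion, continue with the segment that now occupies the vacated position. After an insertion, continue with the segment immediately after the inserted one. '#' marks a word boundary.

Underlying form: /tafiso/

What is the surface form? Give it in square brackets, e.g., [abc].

(1) Final Vowel Raising: [tafiso] → [tafisu]
(2) Intervocalic Voicing: [tafisu] → [tavizu]
(3) Palatal Assibilation: no change — [tavizu]

[tavizu]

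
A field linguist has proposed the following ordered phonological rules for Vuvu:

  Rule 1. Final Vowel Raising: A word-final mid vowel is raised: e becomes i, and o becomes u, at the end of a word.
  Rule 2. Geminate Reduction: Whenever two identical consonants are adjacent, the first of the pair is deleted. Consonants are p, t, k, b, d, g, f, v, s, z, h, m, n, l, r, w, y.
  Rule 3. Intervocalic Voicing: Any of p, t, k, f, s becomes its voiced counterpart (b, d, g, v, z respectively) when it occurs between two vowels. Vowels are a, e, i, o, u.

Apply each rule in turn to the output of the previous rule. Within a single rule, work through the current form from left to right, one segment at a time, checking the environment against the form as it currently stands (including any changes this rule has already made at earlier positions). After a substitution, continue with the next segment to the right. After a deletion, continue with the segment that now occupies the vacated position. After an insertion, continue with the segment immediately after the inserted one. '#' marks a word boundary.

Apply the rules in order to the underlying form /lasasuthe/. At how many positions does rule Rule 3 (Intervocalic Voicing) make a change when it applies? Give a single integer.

2

Rule 1 Final Vowel Raising: [lasasuthe] → [lasasuthi]
Rule 2 Geminate Reduction: no change — [lasasuthi]
Rule 3 Intervocalic Voicing: [lasasuthi] → [lazazuthi]
Rule Rule 3 changed 2 position(s).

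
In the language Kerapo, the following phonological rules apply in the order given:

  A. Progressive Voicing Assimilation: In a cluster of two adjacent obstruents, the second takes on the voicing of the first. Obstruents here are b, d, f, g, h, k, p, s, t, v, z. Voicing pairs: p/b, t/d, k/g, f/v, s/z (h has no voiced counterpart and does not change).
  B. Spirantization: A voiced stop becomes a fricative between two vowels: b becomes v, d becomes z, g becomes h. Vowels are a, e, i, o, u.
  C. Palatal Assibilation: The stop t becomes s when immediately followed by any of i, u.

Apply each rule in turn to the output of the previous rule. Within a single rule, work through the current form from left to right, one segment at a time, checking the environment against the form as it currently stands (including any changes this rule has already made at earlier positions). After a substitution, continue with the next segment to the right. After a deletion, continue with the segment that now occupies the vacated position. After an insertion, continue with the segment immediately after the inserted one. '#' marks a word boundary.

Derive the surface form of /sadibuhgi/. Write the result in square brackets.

A Progressive Voicing Assimilation: [sadibuhgi] → [sadibuhki]
B Spirantization: [sadibuhki] → [sazivuhki]
C Palatal Assibilation: no change — [sazivuhki]

[sazivuhki]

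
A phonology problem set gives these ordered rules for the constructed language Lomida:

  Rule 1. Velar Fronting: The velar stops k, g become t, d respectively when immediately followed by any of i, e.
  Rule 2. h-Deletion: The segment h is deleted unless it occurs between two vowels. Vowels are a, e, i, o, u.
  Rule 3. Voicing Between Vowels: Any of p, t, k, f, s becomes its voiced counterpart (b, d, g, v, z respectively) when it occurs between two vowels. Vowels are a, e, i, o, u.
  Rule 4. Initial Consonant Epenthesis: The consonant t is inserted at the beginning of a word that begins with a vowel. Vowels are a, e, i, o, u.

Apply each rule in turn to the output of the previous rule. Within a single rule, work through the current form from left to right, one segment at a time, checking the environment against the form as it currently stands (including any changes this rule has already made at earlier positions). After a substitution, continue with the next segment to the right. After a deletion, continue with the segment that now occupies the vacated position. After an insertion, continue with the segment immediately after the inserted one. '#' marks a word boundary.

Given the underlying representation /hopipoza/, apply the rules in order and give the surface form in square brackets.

Rule 1 Velar Fronting: no change — [hopipoza]
Rule 2 h-Deletion: [hopipoza] → [opipoza]
Rule 3 Voicing Between Vowels: [opipoza] → [obiboza]
Rule 4 Initial Consonant Epenthesis: [obiboza] → [tobiboza]

[tobiboza]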